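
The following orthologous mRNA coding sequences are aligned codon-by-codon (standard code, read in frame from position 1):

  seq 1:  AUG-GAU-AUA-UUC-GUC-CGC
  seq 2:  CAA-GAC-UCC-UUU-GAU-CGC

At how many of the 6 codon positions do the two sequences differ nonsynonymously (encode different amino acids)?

3

Codon 1: AUG Met / CAA Gln — nonsynonymous.
Codon 2: GAU Asp / GAC Asp — synonymous.
Codon 3: AUA Ile / UCC Ser — nonsynonymous.
Codon 4: UUC Phe / UUU Phe — synonymous.
Codon 5: GUC Val / GAU Asp — nonsynonymous.
Codon 6: CGC Arg / CGC Arg — identical.
Nonsynonymous differences: 3.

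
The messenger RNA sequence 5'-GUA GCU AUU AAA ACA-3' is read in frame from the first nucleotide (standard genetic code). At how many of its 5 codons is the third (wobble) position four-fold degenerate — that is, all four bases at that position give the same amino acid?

Codon 1 GUA (Val): third position 4-fold.
Codon 2 GCU (Ala): third position 4-fold.
Codon 3 AUU (Ile): third position 3-fold.
Codon 4 AAA (Lys): third position 2-fold.
Codon 5 ACA (Thr): third position 4-fold.
Four-fold degenerate third positions: 3.

3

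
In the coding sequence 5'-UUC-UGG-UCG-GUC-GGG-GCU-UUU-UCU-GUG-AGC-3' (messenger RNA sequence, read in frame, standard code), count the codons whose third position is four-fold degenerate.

6

Codon 1 UUC (Phe): third position 2-fold.
Codon 2 UGG (Trp): third position 1-fold.
Codon 3 UCG (Ser): third position 4-fold.
Codon 4 GUC (Val): third position 4-fold.
Codon 5 GGG (Gly): third position 4-fold.
Codon 6 GCU (Ala): third position 4-fold.
Codon 7 UUU (Phe): third position 2-fold.
Codon 8 UCU (Ser): third position 4-fold.
Codon 9 GUG (Val): third position 4-fold.
Codon 10 AGC (Ser): third position 2-fold.
Four-fold degenerate third positions: 6.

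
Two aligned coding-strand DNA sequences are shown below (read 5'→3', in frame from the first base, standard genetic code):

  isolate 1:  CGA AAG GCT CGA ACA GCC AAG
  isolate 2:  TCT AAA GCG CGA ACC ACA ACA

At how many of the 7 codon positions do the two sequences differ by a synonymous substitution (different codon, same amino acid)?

Codon 1: CGA Arg / TCT Ser — nonsynonymous.
Codon 2: AAG Lys / AAA Lys — synonymous.
Codon 3: GCT Ala / GCG Ala — synonymous.
Codon 4: CGA Arg / CGA Arg — identical.
Codon 5: ACA Thr / ACC Thr — synonymous.
Codon 6: GCC Ala / ACA Thr — nonsynonymous.
Codon 7: AAG Lys / ACA Thr — nonsynonymous.
Synonymous differences: 3.

3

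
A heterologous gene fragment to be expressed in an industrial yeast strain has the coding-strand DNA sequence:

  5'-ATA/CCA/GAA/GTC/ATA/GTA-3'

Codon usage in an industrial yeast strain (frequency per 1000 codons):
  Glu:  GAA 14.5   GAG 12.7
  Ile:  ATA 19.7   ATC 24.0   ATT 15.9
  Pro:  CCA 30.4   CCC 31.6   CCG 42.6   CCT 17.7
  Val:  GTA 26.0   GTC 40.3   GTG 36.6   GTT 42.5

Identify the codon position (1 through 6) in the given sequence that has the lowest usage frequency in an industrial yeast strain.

3

Codon 1 ATA (Ile): 19.7 per 1000.
Codon 2 CCA (Pro): 30.4 per 1000.
Codon 3 GAA (Glu): 14.5 per 1000.
Codon 4 GTC (Val): 40.3 per 1000.
Codon 5 ATA (Ile): 19.7 per 1000.
Codon 6 GTA (Val): 26.0 per 1000.
Lowest frequency is 14.5 at codon 3.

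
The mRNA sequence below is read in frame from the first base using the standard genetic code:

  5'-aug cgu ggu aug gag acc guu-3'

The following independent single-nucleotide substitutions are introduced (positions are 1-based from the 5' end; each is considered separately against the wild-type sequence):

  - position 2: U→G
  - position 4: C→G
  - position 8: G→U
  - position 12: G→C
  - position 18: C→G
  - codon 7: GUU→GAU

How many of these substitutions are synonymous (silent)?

1

Codon 1: AUG (Met) → AGG (Arg) — missense.
Codon 2: CGU (Arg) → GGU (Gly) — missense.
Codon 3: GGU (Gly) → GUU (Val) — missense.
Codon 4: AUG (Met) → AUC (Ile) — missense.
Codon 6: ACC (Thr) → ACG (Thr) — synonymous.
Codon 7: GUU (Val) → GAU (Asp) — missense.
Synonymous: 1 of 6.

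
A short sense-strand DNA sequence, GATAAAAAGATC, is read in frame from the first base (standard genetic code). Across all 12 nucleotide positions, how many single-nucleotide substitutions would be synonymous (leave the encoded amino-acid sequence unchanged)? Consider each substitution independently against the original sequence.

5

Codon 1 (GAT, Asp): 1 synonymous substitution.
Codon 2 (AAA, Lys): 1 synonymous substitution.
Codon 3 (AAG, Lys): 1 synonymous substitution.
Codon 4 (ATC, Ile): 2 synonymous substitutions.
Total: 1 + 1 + 1 + 2 = 5.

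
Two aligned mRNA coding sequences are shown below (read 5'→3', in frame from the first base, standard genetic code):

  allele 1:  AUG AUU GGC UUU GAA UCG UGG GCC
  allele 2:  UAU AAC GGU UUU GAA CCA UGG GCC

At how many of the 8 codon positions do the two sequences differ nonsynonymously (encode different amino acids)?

3

Codon 1: AUG Met / UAU Tyr — nonsynonymous.
Codon 2: AUU Ile / AAC Asn — nonsynonymous.
Codon 3: GGC Gly / GGU Gly — synonymous.
Codon 4: UUU Phe / UUU Phe — identical.
Codon 5: GAA Glu / GAA Glu — identical.
Codon 6: UCG Ser / CCA Pro — nonsynonymous.
Codon 7: UGG Trp / UGG Trp — identical.
Codon 8: GCC Ala / GCC Ala — identical.
Nonsynonymous differences: 3.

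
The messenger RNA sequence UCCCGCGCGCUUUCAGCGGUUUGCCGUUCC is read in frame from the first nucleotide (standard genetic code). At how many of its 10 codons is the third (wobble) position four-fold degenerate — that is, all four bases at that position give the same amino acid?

9

Codon 1 UCC (Ser): third position 4-fold.
Codon 2 CGC (Arg): third position 4-fold.
Codon 3 GCG (Ala): third position 4-fold.
Codon 4 CUU (Leu): third position 4-fold.
Codon 5 UCA (Ser): third position 4-fold.
Codon 6 GCG (Ala): third position 4-fold.
Codon 7 GUU (Val): third position 4-fold.
Codon 8 UGC (Cys): third position 2-fold.
Codon 9 CGU (Arg): third position 4-fold.
Codon 10 UCC (Ser): third position 4-fold.
Four-fold degenerate third positions: 9.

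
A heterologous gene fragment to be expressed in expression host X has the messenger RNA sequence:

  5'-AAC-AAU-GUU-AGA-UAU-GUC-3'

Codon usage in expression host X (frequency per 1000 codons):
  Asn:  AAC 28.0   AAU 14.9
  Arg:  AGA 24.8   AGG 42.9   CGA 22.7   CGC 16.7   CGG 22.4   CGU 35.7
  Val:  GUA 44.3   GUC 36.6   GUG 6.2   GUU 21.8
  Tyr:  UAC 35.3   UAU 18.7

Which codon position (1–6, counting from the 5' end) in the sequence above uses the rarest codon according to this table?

2

Codon 1 AAC (Asn): 28.0 per 1000.
Codon 2 AAU (Asn): 14.9 per 1000.
Codon 3 GUU (Val): 21.8 per 1000.
Codon 4 AGA (Arg): 24.8 per 1000.
Codon 5 UAU (Tyr): 18.7 per 1000.
Codon 6 GUC (Val): 36.6 per 1000.
Lowest frequency is 14.9 at codon 2.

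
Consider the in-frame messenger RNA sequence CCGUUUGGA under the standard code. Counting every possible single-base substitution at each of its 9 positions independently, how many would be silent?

Codon 1 (CCG, Pro): 3 synonymous substitutions.
Codon 2 (UUU, Phe): 1 synonymous substitution.
Codon 3 (GGA, Gly): 3 synonymous substitutions.
Total: 3 + 1 + 3 = 7.

7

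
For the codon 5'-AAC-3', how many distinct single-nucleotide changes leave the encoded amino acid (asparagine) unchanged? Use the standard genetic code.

1

Position 1: none → 0 synonymous.
Position 2: none → 0 synonymous.
Position 3: AAU → 1 synonymous.
Total: 0 + 0 + 1 = 1.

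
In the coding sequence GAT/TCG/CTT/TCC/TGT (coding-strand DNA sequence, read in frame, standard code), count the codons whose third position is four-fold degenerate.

3

Codon 1 GAT (Asp): third position 2-fold.
Codon 2 TCG (Ser): third position 4-fold.
Codon 3 CTT (Leu): third position 4-fold.
Codon 4 TCC (Ser): third position 4-fold.
Codon 5 TGT (Cys): third position 2-fold.
Four-fold degenerate third positions: 3.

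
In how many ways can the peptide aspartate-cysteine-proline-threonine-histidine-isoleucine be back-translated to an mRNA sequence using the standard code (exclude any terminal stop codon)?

Asp: 2 codons.
Cys: 2 codons.
Pro: 4 codons.
Thr: 4 codons.
His: 2 codons.
Ile: 3 codons.
2 × 2 × 4 × 4 × 2 × 3 = 384.

384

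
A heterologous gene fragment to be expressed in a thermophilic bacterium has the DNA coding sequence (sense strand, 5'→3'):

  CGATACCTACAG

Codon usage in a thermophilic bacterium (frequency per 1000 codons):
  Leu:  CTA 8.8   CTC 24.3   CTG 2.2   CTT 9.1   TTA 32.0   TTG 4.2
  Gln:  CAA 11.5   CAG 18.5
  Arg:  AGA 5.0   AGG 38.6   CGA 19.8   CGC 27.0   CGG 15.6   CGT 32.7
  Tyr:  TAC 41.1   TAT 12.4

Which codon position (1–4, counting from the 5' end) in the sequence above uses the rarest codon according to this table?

3

Codon 1 CGA (Arg): 19.8 per 1000.
Codon 2 TAC (Tyr): 41.1 per 1000.
Codon 3 CTA (Leu): 8.8 per 1000.
Codon 4 CAG (Gln): 18.5 per 1000.
Lowest frequency is 8.8 at codon 3.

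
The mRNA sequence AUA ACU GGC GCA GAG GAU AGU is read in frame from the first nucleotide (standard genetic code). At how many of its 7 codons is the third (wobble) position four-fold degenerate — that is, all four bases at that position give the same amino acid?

Codon 1 AUA (Ile): third position 3-fold.
Codon 2 ACU (Thr): third position 4-fold.
Codon 3 GGC (Gly): third position 4-fold.
Codon 4 GCA (Ala): third position 4-fold.
Codon 5 GAG (Glu): third position 2-fold.
Codon 6 GAU (Asp): third position 2-fold.
Codon 7 AGU (Ser): third position 2-fold.
Four-fold degenerate third positions: 3.

3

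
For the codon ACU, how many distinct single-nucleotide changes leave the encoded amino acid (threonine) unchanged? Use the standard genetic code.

3

Position 1: none → 0 synonymous.
Position 2: none → 0 synonymous.
Position 3: ACC, ACA, ACG → 3 synonymous.
Total: 0 + 0 + 3 = 3.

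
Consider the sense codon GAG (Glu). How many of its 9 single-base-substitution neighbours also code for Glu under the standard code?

1

Position 1: none → 0 synonymous.
Position 2: none → 0 synonymous.
Position 3: GAA → 1 synonymous.
Total: 0 + 0 + 1 = 1.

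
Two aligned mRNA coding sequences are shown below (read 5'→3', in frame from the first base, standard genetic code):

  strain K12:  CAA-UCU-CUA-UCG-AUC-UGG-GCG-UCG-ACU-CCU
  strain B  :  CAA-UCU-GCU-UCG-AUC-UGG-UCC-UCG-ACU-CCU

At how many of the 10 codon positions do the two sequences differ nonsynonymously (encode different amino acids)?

2

Codon 1: CAA Gln / CAA Gln — identical.
Codon 2: UCU Ser / UCU Ser — identical.
Codon 3: CUA Leu / GCU Ala — nonsynonymous.
Codon 4: UCG Ser / UCG Ser — identical.
Codon 5: AUC Ile / AUC Ile — identical.
Codon 6: UGG Trp / UGG Trp — identical.
Codon 7: GCG Ala / UCC Ser — nonsynonymous.
Codon 8: UCG Ser / UCG Ser — identical.
Codon 9: ACU Thr / ACU Thr — identical.
Codon 10: CCU Pro / CCU Pro — identical.
Nonsynonymous differences: 2.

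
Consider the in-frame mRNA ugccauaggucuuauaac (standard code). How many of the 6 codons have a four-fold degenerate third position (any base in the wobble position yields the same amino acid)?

1

Codon 1 UGC (Cys): third position 2-fold.
Codon 2 CAU (His): third position 2-fold.
Codon 3 AGG (Arg): third position 2-fold.
Codon 4 UCU (Ser): third position 4-fold.
Codon 5 UAU (Tyr): third position 2-fold.
Codon 6 AAC (Asn): third position 2-fold.
Four-fold degenerate third positions: 1.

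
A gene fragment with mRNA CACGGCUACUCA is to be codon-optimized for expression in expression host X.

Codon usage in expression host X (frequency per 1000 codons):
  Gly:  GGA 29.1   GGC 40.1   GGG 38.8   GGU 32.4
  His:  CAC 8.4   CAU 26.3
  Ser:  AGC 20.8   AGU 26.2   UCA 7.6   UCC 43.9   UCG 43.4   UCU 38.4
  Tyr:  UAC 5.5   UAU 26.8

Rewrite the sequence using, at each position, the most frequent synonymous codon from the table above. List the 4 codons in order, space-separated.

Codon 1 (His): best is CAU at 26.3.
Codon 2 (Gly): best is GGC at 40.1.
Codon 3 (Tyr): best is UAU at 26.8.
Codon 4 (Ser): best is UCC at 43.9.

CAU GGC UAU UCC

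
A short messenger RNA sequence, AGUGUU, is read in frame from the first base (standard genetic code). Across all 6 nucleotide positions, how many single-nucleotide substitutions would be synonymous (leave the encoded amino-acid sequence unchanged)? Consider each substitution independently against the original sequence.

4

Codon 1 (AGU, Ser): 1 synonymous substitution.
Codon 2 (GUU, Val): 3 synonymous substitutions.
Total: 1 + 3 = 4.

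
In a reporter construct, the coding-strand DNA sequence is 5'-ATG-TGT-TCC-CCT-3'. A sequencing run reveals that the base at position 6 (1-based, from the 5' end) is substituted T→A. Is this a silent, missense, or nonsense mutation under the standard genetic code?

nonsense

Position 6 falls in codon 2: TGT → Cys.
After the substitution the codon is TGA → Stop.
The new codon is a stop codon, so this is a nonsense mutation.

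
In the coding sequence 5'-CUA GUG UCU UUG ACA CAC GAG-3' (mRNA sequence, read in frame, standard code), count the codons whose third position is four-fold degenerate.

4

Codon 1 CUA (Leu): third position 4-fold.
Codon 2 GUG (Val): third position 4-fold.
Codon 3 UCU (Ser): third position 4-fold.
Codon 4 UUG (Leu): third position 2-fold.
Codon 5 ACA (Thr): third position 4-fold.
Codon 6 CAC (His): third position 2-fold.
Codon 7 GAG (Glu): third position 2-fold.
Four-fold degenerate third positions: 4.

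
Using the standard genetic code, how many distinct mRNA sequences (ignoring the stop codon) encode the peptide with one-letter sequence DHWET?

Asp: 2 codons.
His: 2 codons.
Trp: 1 codon.
Glu: 2 codons.
Thr: 4 codons.
2 × 2 × 1 × 2 × 4 = 32.

32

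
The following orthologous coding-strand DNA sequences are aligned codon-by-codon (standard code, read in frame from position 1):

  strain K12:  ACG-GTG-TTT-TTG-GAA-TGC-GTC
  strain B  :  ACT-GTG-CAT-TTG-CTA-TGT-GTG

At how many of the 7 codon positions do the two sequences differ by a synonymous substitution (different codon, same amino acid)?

Codon 1: ACG Thr / ACT Thr — synonymous.
Codon 2: GTG Val / GTG Val — identical.
Codon 3: TTT Phe / CAT His — nonsynonymous.
Codon 4: TTG Leu / TTG Leu — identical.
Codon 5: GAA Glu / CTA Leu — nonsynonymous.
Codon 6: TGC Cys / TGT Cys — synonymous.
Codon 7: GTC Val / GTG Val — synonymous.
Synonymous differences: 3.

3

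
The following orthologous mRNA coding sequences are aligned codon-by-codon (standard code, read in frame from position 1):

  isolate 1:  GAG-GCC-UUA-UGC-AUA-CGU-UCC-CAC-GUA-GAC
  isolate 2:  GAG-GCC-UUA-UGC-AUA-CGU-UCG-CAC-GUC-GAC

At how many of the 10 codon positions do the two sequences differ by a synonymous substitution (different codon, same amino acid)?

Codon 1: GAG Glu / GAG Glu — identical.
Codon 2: GCC Ala / GCC Ala — identical.
Codon 3: UUA Leu / UUA Leu — identical.
Codon 4: UGC Cys / UGC Cys — identical.
Codon 5: AUA Ile / AUA Ile — identical.
Codon 6: CGU Arg / CGU Arg — identical.
Codon 7: UCC Ser / UCG Ser — synonymous.
Codon 8: CAC His / CAC His — identical.
Codon 9: GUA Val / GUC Val — synonymous.
Codon 10: GAC Asp / GAC Asp — identical.
Synonymous differences: 2.

2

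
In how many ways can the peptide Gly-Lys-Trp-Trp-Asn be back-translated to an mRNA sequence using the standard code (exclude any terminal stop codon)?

16

Gly: 4 codons.
Lys: 2 codons.
Trp: 1 codon.
Trp: 1 codon.
Asn: 2 codons.
4 × 2 × 1 × 1 × 2 = 16.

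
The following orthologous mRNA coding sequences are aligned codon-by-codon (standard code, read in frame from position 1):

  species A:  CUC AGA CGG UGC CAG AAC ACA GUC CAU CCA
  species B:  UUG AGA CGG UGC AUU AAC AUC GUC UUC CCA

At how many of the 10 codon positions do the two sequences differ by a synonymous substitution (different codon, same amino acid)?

Codon 1: CUC Leu / UUG Leu — synonymous.
Codon 2: AGA Arg / AGA Arg — identical.
Codon 3: CGG Arg / CGG Arg — identical.
Codon 4: UGC Cys / UGC Cys — identical.
Codon 5: CAG Gln / AUU Ile — nonsynonymous.
Codon 6: AAC Asn / AAC Asn — identical.
Codon 7: ACA Thr / AUC Ile — nonsynonymous.
Codon 8: GUC Val / GUC Val — identical.
Codon 9: CAU His / UUC Phe — nonsynonymous.
Codon 10: CCA Pro / CCA Pro — identical.
Synonymous differences: 1.

1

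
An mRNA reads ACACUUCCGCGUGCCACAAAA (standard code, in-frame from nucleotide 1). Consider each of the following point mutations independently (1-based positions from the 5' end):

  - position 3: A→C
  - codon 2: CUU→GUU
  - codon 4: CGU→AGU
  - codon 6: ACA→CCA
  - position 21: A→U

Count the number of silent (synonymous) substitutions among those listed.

Codon 1: ACA (Thr) → ACC (Thr) — synonymous.
Codon 2: CUU (Leu) → GUU (Val) — missense.
Codon 4: CGU (Arg) → AGU (Ser) — missense.
Codon 6: ACA (Thr) → CCA (Pro) — missense.
Codon 7: AAA (Lys) → AAU (Asn) — missense.
Synonymous: 1 of 5.

1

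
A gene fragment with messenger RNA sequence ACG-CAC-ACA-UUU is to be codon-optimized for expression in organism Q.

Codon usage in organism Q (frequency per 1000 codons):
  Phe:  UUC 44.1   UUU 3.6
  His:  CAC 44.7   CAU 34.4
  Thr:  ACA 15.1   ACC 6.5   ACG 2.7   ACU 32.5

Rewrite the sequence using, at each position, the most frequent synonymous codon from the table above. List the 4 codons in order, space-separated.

ACU CAC ACU UUC

Codon 1 (Thr): best is ACU at 32.5.
Codon 2 (His): best is CAC at 44.7.
Codon 3 (Thr): best is ACU at 32.5.
Codon 4 (Phe): best is UUC at 44.1.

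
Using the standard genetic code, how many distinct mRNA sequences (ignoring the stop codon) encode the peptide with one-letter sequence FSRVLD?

3456

Phe: 2 codons.
Ser: 6 codons.
Arg: 6 codons.
Val: 4 codons.
Leu: 6 codons.
Asp: 2 codons.
2 × 6 × 6 × 4 × 6 × 2 = 3456.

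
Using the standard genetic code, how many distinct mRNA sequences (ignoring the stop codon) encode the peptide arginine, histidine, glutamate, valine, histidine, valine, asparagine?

Arg: 6 codons.
His: 2 codons.
Glu: 2 codons.
Val: 4 codons.
His: 2 codons.
Val: 4 codons.
Asn: 2 codons.
6 × 2 × 2 × 4 × 2 × 4 × 2 = 1536.

1536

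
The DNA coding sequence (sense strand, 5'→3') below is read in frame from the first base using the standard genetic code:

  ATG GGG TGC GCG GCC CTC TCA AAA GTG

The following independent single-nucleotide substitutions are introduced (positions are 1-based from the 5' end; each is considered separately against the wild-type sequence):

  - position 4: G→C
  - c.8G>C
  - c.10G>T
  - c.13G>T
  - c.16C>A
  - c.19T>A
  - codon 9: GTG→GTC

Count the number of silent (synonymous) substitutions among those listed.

Codon 2: GGG (Gly) → CGG (Arg) — missense.
Codon 3: TGC (Cys) → TCC (Ser) — missense.
Codon 4: GCG (Ala) → TCG (Ser) — missense.
Codon 5: GCC (Ala) → TCC (Ser) — missense.
Codon 6: CTC (Leu) → ATC (Ile) — missense.
Codon 7: TCA (Ser) → ACA (Thr) — missense.
Codon 9: GTG (Val) → GTC (Val) — synonymous.
Synonymous: 1 of 7.

1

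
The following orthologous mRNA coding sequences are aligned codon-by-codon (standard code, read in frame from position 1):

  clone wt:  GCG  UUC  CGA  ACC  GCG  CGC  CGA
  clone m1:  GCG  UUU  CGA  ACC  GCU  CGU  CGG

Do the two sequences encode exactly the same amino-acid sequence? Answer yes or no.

yes

Codon 1: GCG Ala / GCG Ala — identical.
Codon 2: UUC Phe / UUU Phe — synonymous.
Codon 3: CGA Arg / CGA Arg — identical.
Codon 4: ACC Thr / ACC Thr — identical.
Codon 5: GCG Ala / GCU Ala — synonymous.
Codon 6: CGC Arg / CGU Arg — synonymous.
Codon 7: CGA Arg / CGG Arg — synonymous.
Nonsynonymous differences: 0 → same protein.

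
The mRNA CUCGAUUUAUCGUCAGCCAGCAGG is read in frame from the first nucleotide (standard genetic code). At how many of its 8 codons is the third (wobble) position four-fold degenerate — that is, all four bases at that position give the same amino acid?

Codon 1 CUC (Leu): third position 4-fold.
Codon 2 GAU (Asp): third position 2-fold.
Codon 3 UUA (Leu): third position 2-fold.
Codon 4 UCG (Ser): third position 4-fold.
Codon 5 UCA (Ser): third position 4-fold.
Codon 6 GCC (Ala): third position 4-fold.
Codon 7 AGC (Ser): third position 2-fold.
Codon 8 AGG (Arg): third position 2-fold.
Four-fold degenerate third positions: 4.

4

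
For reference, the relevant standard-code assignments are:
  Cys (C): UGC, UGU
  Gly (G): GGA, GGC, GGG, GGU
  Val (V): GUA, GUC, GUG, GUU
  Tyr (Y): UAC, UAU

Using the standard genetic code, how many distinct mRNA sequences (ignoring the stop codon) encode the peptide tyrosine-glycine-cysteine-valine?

Tyr: 2 codons.
Gly: 4 codons.
Cys: 2 codons.
Val: 4 codons.
2 × 4 × 2 × 4 = 64.

64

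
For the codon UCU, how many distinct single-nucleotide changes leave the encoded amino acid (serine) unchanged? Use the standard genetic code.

Position 1: none → 0 synonymous.
Position 2: none → 0 synonymous.
Position 3: UCC, UCA, UCG → 3 synonymous.
Total: 0 + 0 + 3 = 3.

3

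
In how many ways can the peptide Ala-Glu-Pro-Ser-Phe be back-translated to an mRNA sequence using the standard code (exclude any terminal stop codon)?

384

Ala: 4 codons.
Glu: 2 codons.
Pro: 4 codons.
Ser: 6 codons.
Phe: 2 codons.
4 × 2 × 4 × 6 × 2 = 384.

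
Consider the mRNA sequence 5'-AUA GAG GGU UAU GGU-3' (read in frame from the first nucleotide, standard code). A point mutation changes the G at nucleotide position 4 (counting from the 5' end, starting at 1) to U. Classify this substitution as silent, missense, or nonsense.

nonsense

Position 4 falls in codon 2: GAG → Glu.
After the substitution the codon is UAG → Stop.
The new codon is a stop codon, so this is a nonsense mutation.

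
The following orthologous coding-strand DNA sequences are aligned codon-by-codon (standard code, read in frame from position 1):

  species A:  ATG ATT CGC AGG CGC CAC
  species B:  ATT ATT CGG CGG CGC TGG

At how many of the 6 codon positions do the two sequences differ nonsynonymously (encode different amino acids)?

2

Codon 1: ATG Met / ATT Ile — nonsynonymous.
Codon 2: ATT Ile / ATT Ile — identical.
Codon 3: CGC Arg / CGG Arg — synonymous.
Codon 4: AGG Arg / CGG Arg — synonymous.
Codon 5: CGC Arg / CGC Arg — identical.
Codon 6: CAC His / TGG Trp — nonsynonymous.
Nonsynonymous differences: 2.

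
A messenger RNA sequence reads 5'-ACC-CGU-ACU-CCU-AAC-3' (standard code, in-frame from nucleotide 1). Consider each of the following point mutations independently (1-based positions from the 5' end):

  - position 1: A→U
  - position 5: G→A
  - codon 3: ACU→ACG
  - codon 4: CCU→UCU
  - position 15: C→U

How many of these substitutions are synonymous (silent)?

Codon 1: ACC (Thr) → UCC (Ser) — missense.
Codon 2: CGU (Arg) → CAU (His) — missense.
Codon 3: ACU (Thr) → ACG (Thr) — synonymous.
Codon 4: CCU (Pro) → UCU (Ser) — missense.
Codon 5: AAC (Asn) → AAU (Asn) — synonymous.
Synonymous: 2 of 5.

2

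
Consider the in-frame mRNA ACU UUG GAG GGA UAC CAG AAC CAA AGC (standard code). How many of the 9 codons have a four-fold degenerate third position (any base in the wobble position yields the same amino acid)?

Codon 1 ACU (Thr): third position 4-fold.
Codon 2 UUG (Leu): third position 2-fold.
Codon 3 GAG (Glu): third position 2-fold.
Codon 4 GGA (Gly): third position 4-fold.
Codon 5 UAC (Tyr): third position 2-fold.
Codon 6 CAG (Gln): third position 2-fold.
Codon 7 AAC (Asn): third position 2-fold.
Codon 8 CAA (Gln): third position 2-fold.
Codon 9 AGC (Ser): third position 2-fold.
Four-fold degenerate third positions: 2.

2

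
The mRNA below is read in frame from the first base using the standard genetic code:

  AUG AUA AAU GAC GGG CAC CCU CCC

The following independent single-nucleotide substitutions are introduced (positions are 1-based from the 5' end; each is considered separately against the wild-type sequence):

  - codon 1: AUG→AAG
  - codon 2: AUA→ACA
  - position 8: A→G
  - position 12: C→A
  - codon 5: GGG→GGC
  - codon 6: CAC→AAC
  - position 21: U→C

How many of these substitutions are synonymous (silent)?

Codon 1: AUG (Met) → AAG (Lys) — missense.
Codon 2: AUA (Ile) → ACA (Thr) — missense.
Codon 3: AAU (Asn) → AGU (Ser) — missense.
Codon 4: GAC (Asp) → GAA (Glu) — missense.
Codon 5: GGG (Gly) → GGC (Gly) — synonymous.
Codon 6: CAC (His) → AAC (Asn) — missense.
Codon 7: CCU (Pro) → CCC (Pro) — synonymous.
Synonymous: 2 of 7.

2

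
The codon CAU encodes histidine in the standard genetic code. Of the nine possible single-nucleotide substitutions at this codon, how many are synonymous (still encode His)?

Position 1: none → 0 synonymous.
Position 2: none → 0 synonymous.
Position 3: CAC → 1 synonymous.
Total: 0 + 0 + 1 = 1.

1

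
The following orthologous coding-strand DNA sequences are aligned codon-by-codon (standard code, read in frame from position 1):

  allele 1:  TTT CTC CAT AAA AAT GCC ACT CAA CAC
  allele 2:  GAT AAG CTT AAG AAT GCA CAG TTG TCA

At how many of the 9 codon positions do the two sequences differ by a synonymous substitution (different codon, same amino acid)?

Codon 1: TTT Phe / GAT Asp — nonsynonymous.
Codon 2: CTC Leu / AAG Lys — nonsynonymous.
Codon 3: CAT His / CTT Leu — nonsynonymous.
Codon 4: AAA Lys / AAG Lys — synonymous.
Codon 5: AAT Asn / AAT Asn — identical.
Codon 6: GCC Ala / GCA Ala — synonymous.
Codon 7: ACT Thr / CAG Gln — nonsynonymous.
Codon 8: CAA Gln / TTG Leu — nonsynonymous.
Codon 9: CAC His / TCA Ser — nonsynonymous.
Synonymous differences: 2.

2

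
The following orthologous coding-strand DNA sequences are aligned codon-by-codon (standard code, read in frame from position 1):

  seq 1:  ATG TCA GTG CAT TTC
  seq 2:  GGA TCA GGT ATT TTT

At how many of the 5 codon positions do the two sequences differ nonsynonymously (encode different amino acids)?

3

Codon 1: ATG Met / GGA Gly — nonsynonymous.
Codon 2: TCA Ser / TCA Ser — identical.
Codon 3: GTG Val / GGT Gly — nonsynonymous.
Codon 4: CAT His / ATT Ile — nonsynonymous.
Codon 5: TTC Phe / TTT Phe — synonymous.
Nonsynonymous differences: 3.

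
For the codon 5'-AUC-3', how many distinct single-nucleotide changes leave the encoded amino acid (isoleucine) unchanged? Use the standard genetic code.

2

Position 1: none → 0 synonymous.
Position 2: none → 0 synonymous.
Position 3: AUU, AUA → 2 synonymous.
Total: 0 + 0 + 2 = 2.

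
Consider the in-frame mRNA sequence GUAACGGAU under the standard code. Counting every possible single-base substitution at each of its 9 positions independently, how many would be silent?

Codon 1 (GUA, Val): 3 synonymous substitutions.
Codon 2 (ACG, Thr): 3 synonymous substitutions.
Codon 3 (GAU, Asp): 1 synonymous substitution.
Total: 3 + 3 + 1 = 7.

7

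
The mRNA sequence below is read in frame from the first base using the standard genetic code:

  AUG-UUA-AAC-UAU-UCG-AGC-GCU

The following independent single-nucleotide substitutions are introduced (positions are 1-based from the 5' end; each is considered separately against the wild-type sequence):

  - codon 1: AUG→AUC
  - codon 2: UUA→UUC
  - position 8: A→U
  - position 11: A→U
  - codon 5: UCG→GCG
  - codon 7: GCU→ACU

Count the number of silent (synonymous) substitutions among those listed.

Codon 1: AUG (Met) → AUC (Ile) — missense.
Codon 2: UUA (Leu) → UUC (Phe) — missense.
Codon 3: AAC (Asn) → AUC (Ile) — missense.
Codon 4: UAU (Tyr) → UUU (Phe) — missense.
Codon 5: UCG (Ser) → GCG (Ala) — missense.
Codon 7: GCU (Ala) → ACU (Thr) — missense.
Synonymous: 0 of 6.

0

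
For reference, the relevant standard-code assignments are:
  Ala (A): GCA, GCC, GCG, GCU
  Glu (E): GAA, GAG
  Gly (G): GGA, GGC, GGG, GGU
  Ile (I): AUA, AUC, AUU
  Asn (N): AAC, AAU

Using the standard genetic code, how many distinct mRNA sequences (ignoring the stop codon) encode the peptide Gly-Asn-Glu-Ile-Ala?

Gly: 4 codons.
Asn: 2 codons.
Glu: 2 codons.
Ile: 3 codons.
Ala: 4 codons.
4 × 2 × 2 × 3 × 4 = 192.

192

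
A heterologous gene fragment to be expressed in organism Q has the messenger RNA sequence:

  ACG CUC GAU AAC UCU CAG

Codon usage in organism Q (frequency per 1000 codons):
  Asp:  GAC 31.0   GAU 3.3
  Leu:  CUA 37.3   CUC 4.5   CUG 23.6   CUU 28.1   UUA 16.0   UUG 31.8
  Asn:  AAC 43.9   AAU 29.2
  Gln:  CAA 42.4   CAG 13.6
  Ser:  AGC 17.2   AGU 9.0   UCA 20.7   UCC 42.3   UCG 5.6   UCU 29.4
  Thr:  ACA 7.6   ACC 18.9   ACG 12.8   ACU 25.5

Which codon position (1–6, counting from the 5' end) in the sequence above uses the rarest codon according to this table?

3

Codon 1 ACG (Thr): 12.8 per 1000.
Codon 2 CUC (Leu): 4.5 per 1000.
Codon 3 GAU (Asp): 3.3 per 1000.
Codon 4 AAC (Asn): 43.9 per 1000.
Codon 5 UCU (Ser): 29.4 per 1000.
Codon 6 CAG (Gln): 13.6 per 1000.
Lowest frequency is 3.3 at codon 3.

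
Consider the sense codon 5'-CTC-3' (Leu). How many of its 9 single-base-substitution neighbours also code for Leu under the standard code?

Position 1: none → 0 synonymous.
Position 2: none → 0 synonymous.
Position 3: CTT, CTA, CTG → 3 synonymous.
Total: 0 + 0 + 3 = 3.

3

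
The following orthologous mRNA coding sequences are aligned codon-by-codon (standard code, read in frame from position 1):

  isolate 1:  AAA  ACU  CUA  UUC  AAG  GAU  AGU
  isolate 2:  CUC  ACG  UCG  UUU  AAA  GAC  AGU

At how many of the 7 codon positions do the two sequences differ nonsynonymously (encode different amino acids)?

Codon 1: AAA Lys / CUC Leu — nonsynonymous.
Codon 2: ACU Thr / ACG Thr — synonymous.
Codon 3: CUA Leu / UCG Ser — nonsynonymous.
Codon 4: UUC Phe / UUU Phe — synonymous.
Codon 5: AAG Lys / AAA Lys — synonymous.
Codon 6: GAU Asp / GAC Asp — synonymous.
Codon 7: AGU Ser / AGU Ser — identical.
Nonsynonymous differences: 2.

2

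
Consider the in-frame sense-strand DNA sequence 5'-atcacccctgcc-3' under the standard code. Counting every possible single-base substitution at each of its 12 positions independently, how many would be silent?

11

Codon 1 (ATC, Ile): 2 synonymous substitutions.
Codon 2 (ACC, Thr): 3 synonymous substitutions.
Codon 3 (CCT, Pro): 3 synonymous substitutions.
Codon 4 (GCC, Ala): 3 synonymous substitutions.
Total: 2 + 3 + 3 + 3 = 11.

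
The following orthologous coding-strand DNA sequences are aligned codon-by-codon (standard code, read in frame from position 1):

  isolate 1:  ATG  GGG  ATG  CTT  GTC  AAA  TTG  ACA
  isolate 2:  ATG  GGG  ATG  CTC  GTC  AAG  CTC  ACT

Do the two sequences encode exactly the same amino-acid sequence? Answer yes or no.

Codon 1: ATG Met / ATG Met — identical.
Codon 2: GGG Gly / GGG Gly — identical.
Codon 3: ATG Met / ATG Met — identical.
Codon 4: CTT Leu / CTC Leu — synonymous.
Codon 5: GTC Val / GTC Val — identical.
Codon 6: AAA Lys / AAG Lys — synonymous.
Codon 7: TTG Leu / CTC Leu — synonymous.
Codon 8: ACA Thr / ACT Thr — synonymous.
Nonsynonymous differences: 0 → same protein.

yes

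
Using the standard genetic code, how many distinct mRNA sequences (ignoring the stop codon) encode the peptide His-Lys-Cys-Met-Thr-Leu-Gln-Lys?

768

His: 2 codons.
Lys: 2 codons.
Cys: 2 codons.
Met: 1 codon.
Thr: 4 codons.
Leu: 6 codons.
Gln: 2 codons.
Lys: 2 codons.
2 × 2 × 2 × 1 × 4 × 6 × 2 × 2 = 768.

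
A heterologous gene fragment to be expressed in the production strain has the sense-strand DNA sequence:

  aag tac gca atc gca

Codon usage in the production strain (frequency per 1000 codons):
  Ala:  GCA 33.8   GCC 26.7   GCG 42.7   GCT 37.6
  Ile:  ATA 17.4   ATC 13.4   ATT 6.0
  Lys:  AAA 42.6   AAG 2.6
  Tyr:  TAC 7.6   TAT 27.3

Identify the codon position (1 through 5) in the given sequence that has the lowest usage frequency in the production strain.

1

Codon 1 AAG (Lys): 2.6 per 1000.
Codon 2 TAC (Tyr): 7.6 per 1000.
Codon 3 GCA (Ala): 33.8 per 1000.
Codon 4 ATC (Ile): 13.4 per 1000.
Codon 5 GCA (Ala): 33.8 per 1000.
Lowest frequency is 2.6 at codon 1.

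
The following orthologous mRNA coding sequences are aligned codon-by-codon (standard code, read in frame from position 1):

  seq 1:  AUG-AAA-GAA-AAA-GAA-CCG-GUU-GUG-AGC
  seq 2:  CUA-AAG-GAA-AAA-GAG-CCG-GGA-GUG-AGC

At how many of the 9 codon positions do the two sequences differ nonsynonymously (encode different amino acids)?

Codon 1: AUG Met / CUA Leu — nonsynonymous.
Codon 2: AAA Lys / AAG Lys — synonymous.
Codon 3: GAA Glu / GAA Glu — identical.
Codon 4: AAA Lys / AAA Lys — identical.
Codon 5: GAA Glu / GAG Glu — synonymous.
Codon 6: CCG Pro / CCG Pro — identical.
Codon 7: GUU Val / GGA Gly — nonsynonymous.
Codon 8: GUG Val / GUG Val — identical.
Codon 9: AGC Ser / AGC Ser — identical.
Nonsynonymous differences: 2.

2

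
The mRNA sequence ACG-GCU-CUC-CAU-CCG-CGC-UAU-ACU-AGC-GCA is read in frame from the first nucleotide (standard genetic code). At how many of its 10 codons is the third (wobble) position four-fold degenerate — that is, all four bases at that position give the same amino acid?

Codon 1 ACG (Thr): third position 4-fold.
Codon 2 GCU (Ala): third position 4-fold.
Codon 3 CUC (Leu): third position 4-fold.
Codon 4 CAU (His): third position 2-fold.
Codon 5 CCG (Pro): third position 4-fold.
Codon 6 CGC (Arg): third position 4-fold.
Codon 7 UAU (Tyr): third position 2-fold.
Codon 8 ACU (Thr): third position 4-fold.
Codon 9 AGC (Ser): third position 2-fold.
Codon 10 GCA (Ala): third position 4-fold.
Four-fold degenerate third positions: 7.

7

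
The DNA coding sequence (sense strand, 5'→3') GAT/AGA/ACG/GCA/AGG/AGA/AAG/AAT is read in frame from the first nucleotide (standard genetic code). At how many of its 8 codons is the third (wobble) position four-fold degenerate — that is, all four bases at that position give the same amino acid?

2

Codon 1 GAT (Asp): third position 2-fold.
Codon 2 AGA (Arg): third position 2-fold.
Codon 3 ACG (Thr): third position 4-fold.
Codon 4 GCA (Ala): third position 4-fold.
Codon 5 AGG (Arg): third position 2-fold.
Codon 6 AGA (Arg): third position 2-fold.
Codon 7 AAG (Lys): third position 2-fold.
Codon 8 AAT (Asn): third position 2-fold.
Four-fold degenerate third positions: 2.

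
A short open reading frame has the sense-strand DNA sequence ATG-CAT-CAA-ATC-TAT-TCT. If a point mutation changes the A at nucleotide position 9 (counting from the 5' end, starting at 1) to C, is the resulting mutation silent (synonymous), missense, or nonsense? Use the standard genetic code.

missense

Position 9 falls in codon 3: CAA → Gln.
After the substitution the codon is CAC → His.
Gln ≠ His, so this is a missense mutation.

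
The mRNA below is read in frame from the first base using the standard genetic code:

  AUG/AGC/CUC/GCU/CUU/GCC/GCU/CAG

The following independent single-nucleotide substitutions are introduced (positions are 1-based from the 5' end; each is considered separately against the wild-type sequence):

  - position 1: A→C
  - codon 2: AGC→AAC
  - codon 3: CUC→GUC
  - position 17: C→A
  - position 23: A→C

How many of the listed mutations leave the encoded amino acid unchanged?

Codon 1: AUG (Met) → CUG (Leu) — missense.
Codon 2: AGC (Ser) → AAC (Asn) — missense.
Codon 3: CUC (Leu) → GUC (Val) — missense.
Codon 6: GCC (Ala) → GAC (Asp) — missense.
Codon 8: CAG (Gln) → CCG (Pro) — missense.
Synonymous: 0 of 5.

0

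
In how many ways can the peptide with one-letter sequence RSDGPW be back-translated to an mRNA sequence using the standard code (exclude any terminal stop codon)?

1152

Arg: 6 codons.
Ser: 6 codons.
Asp: 2 codons.
Gly: 4 codons.
Pro: 4 codons.
Trp: 1 codon.
6 × 6 × 2 × 4 × 4 × 1 = 1152.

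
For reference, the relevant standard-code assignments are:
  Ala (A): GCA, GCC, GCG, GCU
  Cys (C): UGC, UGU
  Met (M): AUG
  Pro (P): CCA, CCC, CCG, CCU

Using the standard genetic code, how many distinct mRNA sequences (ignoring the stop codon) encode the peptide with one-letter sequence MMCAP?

32

Met: 1 codon.
Met: 1 codon.
Cys: 2 codons.
Ala: 4 codons.
Pro: 4 codons.
1 × 1 × 2 × 4 × 4 = 32.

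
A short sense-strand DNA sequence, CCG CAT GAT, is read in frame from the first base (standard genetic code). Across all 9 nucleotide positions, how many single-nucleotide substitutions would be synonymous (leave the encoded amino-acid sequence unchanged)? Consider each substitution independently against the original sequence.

Codon 1 (CCG, Pro): 3 synonymous substitutions.
Codon 2 (CAT, His): 1 synonymous substitution.
Codon 3 (GAT, Asp): 1 synonymous substitution.
Total: 3 + 1 + 1 = 5.

5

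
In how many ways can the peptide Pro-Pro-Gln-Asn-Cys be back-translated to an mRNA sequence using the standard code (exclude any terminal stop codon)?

Pro: 4 codons.
Pro: 4 codons.
Gln: 2 codons.
Asn: 2 codons.
Cys: 2 codons.
4 × 4 × 2 × 2 × 2 = 128.

128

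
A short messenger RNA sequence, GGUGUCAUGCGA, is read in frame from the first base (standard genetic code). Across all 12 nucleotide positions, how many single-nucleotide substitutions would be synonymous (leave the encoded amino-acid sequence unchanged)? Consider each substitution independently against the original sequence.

10

Codon 1 (GGU, Gly): 3 synonymous substitutions.
Codon 2 (GUC, Val): 3 synonymous substitutions.
Codon 3 (AUG, Met): 0 synonymous substitutions.
Codon 4 (CGA, Arg): 4 synonymous substitutions.
Total: 3 + 3 + 0 + 4 = 10.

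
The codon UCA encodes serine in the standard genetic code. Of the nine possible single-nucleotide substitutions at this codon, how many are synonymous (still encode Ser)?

Position 1: none → 0 synonymous.
Position 2: none → 0 synonymous.
Position 3: UCU, UCC, UCG → 3 synonymous.
Total: 0 + 0 + 3 = 3.

3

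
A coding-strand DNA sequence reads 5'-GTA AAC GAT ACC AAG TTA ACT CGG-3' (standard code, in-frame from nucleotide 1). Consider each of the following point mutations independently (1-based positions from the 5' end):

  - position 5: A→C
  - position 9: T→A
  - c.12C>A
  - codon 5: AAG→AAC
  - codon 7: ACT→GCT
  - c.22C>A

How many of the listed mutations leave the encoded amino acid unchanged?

Codon 2: AAC (Asn) → ACC (Thr) — missense.
Codon 3: GAT (Asp) → GAA (Glu) — missense.
Codon 4: ACC (Thr) → ACA (Thr) — synonymous.
Codon 5: AAG (Lys) → AAC (Asn) — missense.
Codon 7: ACT (Thr) → GCT (Ala) — missense.
Codon 8: CGG (Arg) → AGG (Arg) — synonymous.
Synonymous: 2 of 6.

2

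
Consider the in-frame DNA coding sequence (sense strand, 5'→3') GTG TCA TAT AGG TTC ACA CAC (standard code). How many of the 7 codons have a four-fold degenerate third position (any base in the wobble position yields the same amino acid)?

Codon 1 GTG (Val): third position 4-fold.
Codon 2 TCA (Ser): third position 4-fold.
Codon 3 TAT (Tyr): third position 2-fold.
Codon 4 AGG (Arg): third position 2-fold.
Codon 5 TTC (Phe): third position 2-fold.
Codon 6 ACA (Thr): third position 4-fold.
Codon 7 CAC (His): third position 2-fold.
Four-fold degenerate third positions: 3.

3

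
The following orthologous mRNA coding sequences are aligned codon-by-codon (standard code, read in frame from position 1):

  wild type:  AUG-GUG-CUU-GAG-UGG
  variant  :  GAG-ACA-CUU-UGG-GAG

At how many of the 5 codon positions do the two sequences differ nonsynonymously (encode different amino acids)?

4

Codon 1: AUG Met / GAG Glu — nonsynonymous.
Codon 2: GUG Val / ACA Thr — nonsynonymous.
Codon 3: CUU Leu / CUU Leu — identical.
Codon 4: GAG Glu / UGG Trp — nonsynonymous.
Codon 5: UGG Trp / GAG Glu — nonsynonymous.
Nonsynonymous differences: 4.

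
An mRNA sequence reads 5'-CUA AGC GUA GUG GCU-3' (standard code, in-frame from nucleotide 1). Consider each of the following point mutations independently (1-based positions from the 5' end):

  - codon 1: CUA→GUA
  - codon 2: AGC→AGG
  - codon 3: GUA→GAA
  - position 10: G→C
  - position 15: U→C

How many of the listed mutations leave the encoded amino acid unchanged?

Codon 1: CUA (Leu) → GUA (Val) — missense.
Codon 2: AGC (Ser) → AGG (Arg) — missense.
Codon 3: GUA (Val) → GAA (Glu) — missense.
Codon 4: GUG (Val) → CUG (Leu) — missense.
Codon 5: GCU (Ala) → GCC (Ala) — synonymous.
Synonymous: 1 of 5.

1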